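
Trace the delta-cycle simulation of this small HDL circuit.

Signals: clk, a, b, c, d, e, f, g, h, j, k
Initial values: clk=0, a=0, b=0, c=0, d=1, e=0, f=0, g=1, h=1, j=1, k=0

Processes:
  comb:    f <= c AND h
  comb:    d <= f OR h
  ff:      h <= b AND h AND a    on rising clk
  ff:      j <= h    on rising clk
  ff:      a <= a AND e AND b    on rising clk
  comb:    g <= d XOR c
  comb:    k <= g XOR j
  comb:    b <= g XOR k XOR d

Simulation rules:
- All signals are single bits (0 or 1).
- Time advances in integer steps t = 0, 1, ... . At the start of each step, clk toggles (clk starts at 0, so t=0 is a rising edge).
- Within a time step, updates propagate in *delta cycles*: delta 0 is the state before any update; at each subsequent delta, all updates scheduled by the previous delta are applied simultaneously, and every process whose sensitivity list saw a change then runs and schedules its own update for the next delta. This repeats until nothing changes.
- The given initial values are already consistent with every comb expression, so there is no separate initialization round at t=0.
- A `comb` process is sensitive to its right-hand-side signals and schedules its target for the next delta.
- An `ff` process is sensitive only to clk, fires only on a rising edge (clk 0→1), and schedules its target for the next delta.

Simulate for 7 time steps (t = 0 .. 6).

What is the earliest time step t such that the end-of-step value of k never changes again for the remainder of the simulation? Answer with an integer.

t0.Δ0 f=0 clk=0 c=0 a=0 g=1 e=0 k=0 j=1 h=1 d=1 b=0
t0.Δ1 f=0 clk=1 c=0 a=0 g=1 e=0 k=0 j=1 h=1 d=1 b=0
t0.Δ2 f=0 clk=1 c=0 a=0 g=1 e=0 k=0 j=1 h=0 d=1 b=0
t0.Δ3 f=0 clk=1 c=0 a=0 g=1 e=0 k=0 j=1 h=0 d=0 b=0
t0.Δ4 f=0 clk=1 c=0 a=0 g=0 e=0 k=0 j=1 h=0 d=0 b=1
t0.Δ5 f=0 clk=1 c=0 a=0 g=0 e=0 k=1 j=1 h=0 d=0 b=0
t0.Δ6 f=0 clk=1 c=0 a=0 g=0 e=0 k=1 j=1 h=0 d=0 b=1
t1.Δ0 f=0 clk=1 c=0 a=0 g=0 e=0 k=1 j=1 h=0 d=0 b=1
t1.Δ1 f=0 clk=0 c=0 a=0 g=0 e=0 k=1 j=1 h=0 d=0 b=1
t2.Δ0 f=0 clk=0 c=0 a=0 g=0 e=0 k=1 j=1 h=0 d=0 b=1
t2.Δ1 f=0 clk=1 c=0 a=0 g=0 e=0 k=1 j=1 h=0 d=0 b=1
t2.Δ2 f=0 clk=1 c=0 a=0 g=0 e=0 k=1 j=0 h=0 d=0 b=1
t2.Δ3 f=0 clk=1 c=0 a=0 g=0 e=0 k=0 j=0 h=0 d=0 b=1
t2.Δ4 f=0 clk=1 c=0 a=0 g=0 e=0 k=0 j=0 h=0 d=0 b=0
t3.Δ0 f=0 clk=1 c=0 a=0 g=0 e=0 k=0 j=0 h=0 d=0 b=0
t3.Δ1 f=0 clk=0 c=0 a=0 g=0 e=0 k=0 j=0 h=0 d=0 b=0
t4.Δ0 f=0 clk=0 c=0 a=0 g=0 e=0 k=0 j=0 h=0 d=0 b=0
t4.Δ1 f=0 clk=1 c=0 a=0 g=0 e=0 k=0 j=0 h=0 d=0 b=0
t5.Δ0 f=0 clk=1 c=0 a=0 g=0 e=0 k=0 j=0 h=0 d=0 b=0
t5.Δ1 f=0 clk=0 c=0 a=0 g=0 e=0 k=0 j=0 h=0 d=0 b=0
t6.Δ0 f=0 clk=0 c=0 a=0 g=0 e=0 k=0 j=0 h=0 d=0 b=0
t6.Δ1 f=0 clk=1 c=0 a=0 g=0 e=0 k=0 j=0 h=0 d=0 b=0

2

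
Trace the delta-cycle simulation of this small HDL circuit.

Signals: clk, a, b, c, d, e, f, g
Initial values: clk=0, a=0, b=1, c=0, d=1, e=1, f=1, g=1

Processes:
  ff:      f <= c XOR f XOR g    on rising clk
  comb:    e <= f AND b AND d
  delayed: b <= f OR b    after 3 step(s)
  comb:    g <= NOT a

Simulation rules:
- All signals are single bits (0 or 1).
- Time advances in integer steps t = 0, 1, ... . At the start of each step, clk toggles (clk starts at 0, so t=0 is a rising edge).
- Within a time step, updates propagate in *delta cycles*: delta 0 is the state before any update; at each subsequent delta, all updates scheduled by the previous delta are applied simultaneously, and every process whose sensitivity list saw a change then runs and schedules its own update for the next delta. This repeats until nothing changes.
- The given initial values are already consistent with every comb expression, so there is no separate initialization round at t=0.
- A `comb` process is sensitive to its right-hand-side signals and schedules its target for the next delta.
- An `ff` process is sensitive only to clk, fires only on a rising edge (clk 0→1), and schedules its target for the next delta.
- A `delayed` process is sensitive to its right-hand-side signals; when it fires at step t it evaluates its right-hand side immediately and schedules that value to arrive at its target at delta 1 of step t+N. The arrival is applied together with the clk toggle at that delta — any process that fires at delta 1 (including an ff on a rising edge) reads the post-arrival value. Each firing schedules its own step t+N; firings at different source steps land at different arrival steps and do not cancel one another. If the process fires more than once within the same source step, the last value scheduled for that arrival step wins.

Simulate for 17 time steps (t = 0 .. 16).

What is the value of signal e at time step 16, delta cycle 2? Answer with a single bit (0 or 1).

[bits: f,b,c,g,e,d,a,clk]
t=0: Δ0=11011100 Δ1=11011101 Δ2=01011101 Δ3=01010101 | 3Δ
t=1: Δ0=01010101 Δ1=01010100 | 1Δ
t=2: Δ0=01010100 Δ1=01010101 Δ2=11010101 Δ3=11011101 | 3Δ
t=3: Δ0=11011101 Δ1=11011100 | 1Δ
t=4: Δ0=11011100 Δ1=11011101 Δ2=01011101 Δ3=01010101 | 3Δ
t=5: Δ0=01010101 Δ1=01010100 | 1Δ
t=6: Δ0=01010100 Δ1=01010101 Δ2=11010101 Δ3=11011101 | 3Δ
t=7: Δ0=11011101 Δ1=11011100 | 1Δ
t=8: Δ0=11011100 Δ1=11011101 Δ2=01011101 Δ3=01010101 | 3Δ
t=9: Δ0=01010101 Δ1=01010100 | 1Δ
t=10: Δ0=01010100 Δ1=01010101 Δ2=11010101 Δ3=11011101 | 3Δ
t=11: Δ0=11011101 Δ1=11011100 | 1Δ
t=12: Δ0=11011100 Δ1=11011101 Δ2=01011101 Δ3=01010101 | 3Δ
t=13: Δ0=01010101 Δ1=01010100 | 1Δ
t=14: Δ0=01010100 Δ1=01010101 Δ2=11010101 Δ3=11011101 | 3Δ
t=15: Δ0=11011101 Δ1=11011100 | 1Δ
t=16: Δ0=11011100 Δ1=11011101 Δ2=01011101 Δ3=01010101 | 3Δ

1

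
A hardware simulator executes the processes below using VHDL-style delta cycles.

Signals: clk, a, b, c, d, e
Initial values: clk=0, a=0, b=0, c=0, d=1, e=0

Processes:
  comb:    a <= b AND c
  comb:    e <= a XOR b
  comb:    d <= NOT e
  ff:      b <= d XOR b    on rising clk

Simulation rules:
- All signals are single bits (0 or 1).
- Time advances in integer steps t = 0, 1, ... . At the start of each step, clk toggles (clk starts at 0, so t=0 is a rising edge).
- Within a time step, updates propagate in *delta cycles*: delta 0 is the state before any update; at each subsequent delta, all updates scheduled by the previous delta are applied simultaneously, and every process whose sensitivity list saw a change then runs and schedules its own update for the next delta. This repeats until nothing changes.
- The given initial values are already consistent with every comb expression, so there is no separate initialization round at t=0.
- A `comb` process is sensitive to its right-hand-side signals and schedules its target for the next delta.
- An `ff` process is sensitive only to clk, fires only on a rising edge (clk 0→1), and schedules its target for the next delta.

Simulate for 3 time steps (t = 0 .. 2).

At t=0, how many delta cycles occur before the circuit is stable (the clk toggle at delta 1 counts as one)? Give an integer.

4

t0.Δ0 b=0 c=0 e=0 clk=0 a=0 d=1
t0.Δ1 b=0 c=0 e=0 clk=1 a=0 d=1
t0.Δ2 b=1 c=0 e=0 clk=1 a=0 d=1
t0.Δ3 b=1 c=0 e=1 clk=1 a=0 d=1
t0.Δ4 b=1 c=0 e=1 clk=1 a=0 d=0
t1.Δ0 b=1 c=0 e=1 clk=1 a=0 d=0
t1.Δ1 b=1 c=0 e=1 clk=0 a=0 d=0
t2.Δ0 b=1 c=0 e=1 clk=0 a=0 d=0
t2.Δ1 b=1 c=0 e=1 clk=1 a=0 d=0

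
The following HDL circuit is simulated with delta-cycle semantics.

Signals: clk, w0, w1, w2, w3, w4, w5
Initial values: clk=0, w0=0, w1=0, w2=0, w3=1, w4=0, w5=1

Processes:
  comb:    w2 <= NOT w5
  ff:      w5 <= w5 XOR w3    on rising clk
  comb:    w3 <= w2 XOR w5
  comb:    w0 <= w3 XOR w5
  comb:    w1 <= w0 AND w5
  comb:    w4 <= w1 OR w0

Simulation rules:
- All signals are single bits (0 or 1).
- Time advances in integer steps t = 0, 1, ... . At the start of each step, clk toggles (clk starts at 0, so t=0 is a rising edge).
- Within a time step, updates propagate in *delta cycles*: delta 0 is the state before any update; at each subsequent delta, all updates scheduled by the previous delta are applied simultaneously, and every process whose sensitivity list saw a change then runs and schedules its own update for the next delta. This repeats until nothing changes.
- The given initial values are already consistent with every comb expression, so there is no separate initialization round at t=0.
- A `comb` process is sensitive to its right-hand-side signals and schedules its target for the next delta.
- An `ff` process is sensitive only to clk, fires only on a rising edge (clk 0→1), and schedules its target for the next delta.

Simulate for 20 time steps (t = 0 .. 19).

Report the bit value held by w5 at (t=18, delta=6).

t0.Δ0 w4=0 w0=0 clk=0 w1=0 w5=1 w3=1 w2=0
t0.Δ1 w4=0 w0=0 clk=1 w1=0 w5=1 w3=1 w2=0
t0.Δ2 w4=0 w0=0 clk=1 w1=0 w5=0 w3=1 w2=0
t0.Δ3 w4=0 w0=1 clk=1 w1=0 w5=0 w3=0 w2=1
t0.Δ4 w4=1 w0=0 clk=1 w1=0 w5=0 w3=1 w2=1
t0.Δ5 w4=0 w0=1 clk=1 w1=0 w5=0 w3=1 w2=1
t0.Δ6 w4=1 w0=1 clk=1 w1=0 w5=0 w3=1 w2=1
t1.Δ0 w4=1 w0=1 clk=1 w1=0 w5=0 w3=1 w2=1
t1.Δ1 w4=1 w0=1 clk=0 w1=0 w5=0 w3=1 w2=1
t2.Δ0 w4=1 w0=1 clk=0 w1=0 w5=0 w3=1 w2=1
t2.Δ1 w4=1 w0=1 clk=1 w1=0 w5=0 w3=1 w2=1
t2.Δ2 w4=1 w0=1 clk=1 w1=0 w5=1 w3=1 w2=1
t2.Δ3 w4=1 w0=0 clk=1 w1=1 w5=1 w3=0 w2=0
t2.Δ4 w4=1 w0=1 clk=1 w1=0 w5=1 w3=1 w2=0
t2.Δ5 w4=1 w0=0 clk=1 w1=1 w5=1 w3=1 w2=0
t2.Δ6 w4=1 w0=0 clk=1 w1=0 w5=1 w3=1 w2=0
t2.Δ7 w4=0 w0=0 clk=1 w1=0 w5=1 w3=1 w2=0
t3.Δ0 w4=0 w0=0 clk=1 w1=0 w5=1 w3=1 w2=0
t3.Δ1 w4=0 w0=0 clk=0 w1=0 w5=1 w3=1 w2=0
t4.Δ0 w4=0 w0=0 clk=0 w1=0 w5=1 w3=1 w2=0
t4.Δ1 w4=0 w0=0 clk=1 w1=0 w5=1 w3=1 w2=0
t4.Δ2 w4=0 w0=0 clk=1 w1=0 w5=0 w3=1 w2=0
t4.Δ3 w4=0 w0=1 clk=1 w1=0 w5=0 w3=0 w2=1
t4.Δ4 w4=1 w0=0 clk=1 w1=0 w5=0 w3=1 w2=1
t4.Δ5 w4=0 w0=1 clk=1 w1=0 w5=0 w3=1 w2=1
t4.Δ6 w4=1 w0=1 clk=1 w1=0 w5=0 w3=1 w2=1
t5.Δ0 w4=1 w0=1 clk=1 w1=0 w5=0 w3=1 w2=1
t5.Δ1 w4=1 w0=1 clk=0 w1=0 w5=0 w3=1 w2=1
t6.Δ0 w4=1 w0=1 clk=0 w1=0 w5=0 w3=1 w2=1
t6.Δ1 w4=1 w0=1 clk=1 w1=0 w5=0 w3=1 w2=1
t6.Δ2 w4=1 w0=1 clk=1 w1=0 w5=1 w3=1 w2=1
t6.Δ3 w4=1 w0=0 clk=1 w1=1 w5=1 w3=0 w2=0
t6.Δ4 w4=1 w0=1 clk=1 w1=0 w5=1 w3=1 w2=0
t6.Δ5 w4=1 w0=0 clk=1 w1=1 w5=1 w3=1 w2=0
t6.Δ6 w4=1 w0=0 clk=1 w1=0 w5=1 w3=1 w2=0
t6.Δ7 w4=0 w0=0 clk=1 w1=0 w5=1 w3=1 w2=0
t7.Δ0 w4=0 w0=0 clk=1 w1=0 w5=1 w3=1 w2=0
t7.Δ1 w4=0 w0=0 clk=0 w1=0 w5=1 w3=1 w2=0
t8.Δ0 w4=0 w0=0 clk=0 w1=0 w5=1 w3=1 w2=0
t8.Δ1 w4=0 w0=0 clk=1 w1=0 w5=1 w3=1 w2=0
t8.Δ2 w4=0 w0=0 clk=1 w1=0 w5=0 w3=1 w2=0
t8.Δ3 w4=0 w0=1 clk=1 w1=0 w5=0 w3=0 w2=1
t8.Δ4 w4=1 w0=0 clk=1 w1=0 w5=0 w3=1 w2=1
t8.Δ5 w4=0 w0=1 clk=1 w1=0 w5=0 w3=1 w2=1
t8.Δ6 w4=1 w0=1 clk=1 w1=0 w5=0 w3=1 w2=1
t9.Δ0 w4=1 w0=1 clk=1 w1=0 w5=0 w3=1 w2=1
t9.Δ1 w4=1 w0=1 clk=0 w1=0 w5=0 w3=1 w2=1
t10.Δ0 w4=1 w0=1 clk=0 w1=0 w5=0 w3=1 w2=1
t10.Δ1 w4=1 w0=1 clk=1 w1=0 w5=0 w3=1 w2=1
t10.Δ2 w4=1 w0=1 clk=1 w1=0 w5=1 w3=1 w2=1
t10.Δ3 w4=1 w0=0 clk=1 w1=1 w5=1 w3=0 w2=0
t10.Δ4 w4=1 w0=1 clk=1 w1=0 w5=1 w3=1 w2=0
t10.Δ5 w4=1 w0=0 clk=1 w1=1 w5=1 w3=1 w2=0
t10.Δ6 w4=1 w0=0 clk=1 w1=0 w5=1 w3=1 w2=0
t10.Δ7 w4=0 w0=0 clk=1 w1=0 w5=1 w3=1 w2=0
t11.Δ0 w4=0 w0=0 clk=1 w1=0 w5=1 w3=1 w2=0
t11.Δ1 w4=0 w0=0 clk=0 w1=0 w5=1 w3=1 w2=0
t12.Δ0 w4=0 w0=0 clk=0 w1=0 w5=1 w3=1 w2=0
t12.Δ1 w4=0 w0=0 clk=1 w1=0 w5=1 w3=1 w2=0
t12.Δ2 w4=0 w0=0 clk=1 w1=0 w5=0 w3=1 w2=0
t12.Δ3 w4=0 w0=1 clk=1 w1=0 w5=0 w3=0 w2=1
t12.Δ4 w4=1 w0=0 clk=1 w1=0 w5=0 w3=1 w2=1
t12.Δ5 w4=0 w0=1 clk=1 w1=0 w5=0 w3=1 w2=1
t12.Δ6 w4=1 w0=1 clk=1 w1=0 w5=0 w3=1 w2=1
t13.Δ0 w4=1 w0=1 clk=1 w1=0 w5=0 w3=1 w2=1
t13.Δ1 w4=1 w0=1 clk=0 w1=0 w5=0 w3=1 w2=1
t14.Δ0 w4=1 w0=1 clk=0 w1=0 w5=0 w3=1 w2=1
t14.Δ1 w4=1 w0=1 clk=1 w1=0 w5=0 w3=1 w2=1
t14.Δ2 w4=1 w0=1 clk=1 w1=0 w5=1 w3=1 w2=1
t14.Δ3 w4=1 w0=0 clk=1 w1=1 w5=1 w3=0 w2=0
t14.Δ4 w4=1 w0=1 clk=1 w1=0 w5=1 w3=1 w2=0
t14.Δ5 w4=1 w0=0 clk=1 w1=1 w5=1 w3=1 w2=0
t14.Δ6 w4=1 w0=0 clk=1 w1=0 w5=1 w3=1 w2=0
t14.Δ7 w4=0 w0=0 clk=1 w1=0 w5=1 w3=1 w2=0
t15.Δ0 w4=0 w0=0 clk=1 w1=0 w5=1 w3=1 w2=0
t15.Δ1 w4=0 w0=0 clk=0 w1=0 w5=1 w3=1 w2=0
t16.Δ0 w4=0 w0=0 clk=0 w1=0 w5=1 w3=1 w2=0
t16.Δ1 w4=0 w0=0 clk=1 w1=0 w5=1 w3=1 w2=0
t16.Δ2 w4=0 w0=0 clk=1 w1=0 w5=0 w3=1 w2=0
t16.Δ3 w4=0 w0=1 clk=1 w1=0 w5=0 w3=0 w2=1
t16.Δ4 w4=1 w0=0 clk=1 w1=0 w5=0 w3=1 w2=1
t16.Δ5 w4=0 w0=1 clk=1 w1=0 w5=0 w3=1 w2=1
t16.Δ6 w4=1 w0=1 clk=1 w1=0 w5=0 w3=1 w2=1
t17.Δ0 w4=1 w0=1 clk=1 w1=0 w5=0 w3=1 w2=1
t17.Δ1 w4=1 w0=1 clk=0 w1=0 w5=0 w3=1 w2=1
t18.Δ0 w4=1 w0=1 clk=0 w1=0 w5=0 w3=1 w2=1
t18.Δ1 w4=1 w0=1 clk=1 w1=0 w5=0 w3=1 w2=1
t18.Δ2 w4=1 w0=1 clk=1 w1=0 w5=1 w3=1 w2=1
t18.Δ3 w4=1 w0=0 clk=1 w1=1 w5=1 w3=0 w2=0
t18.Δ4 w4=1 w0=1 clk=1 w1=0 w5=1 w3=1 w2=0
t18.Δ5 w4=1 w0=0 clk=1 w1=1 w5=1 w3=1 w2=0
t18.Δ6 w4=1 w0=0 clk=1 w1=0 w5=1 w3=1 w2=0
t18.Δ7 w4=0 w0=0 clk=1 w1=0 w5=1 w3=1 w2=0
t19.Δ0 w4=0 w0=0 clk=1 w1=0 w5=1 w3=1 w2=0
t19.Δ1 w4=0 w0=0 clk=0 w1=0 w5=1 w3=1 w2=0

1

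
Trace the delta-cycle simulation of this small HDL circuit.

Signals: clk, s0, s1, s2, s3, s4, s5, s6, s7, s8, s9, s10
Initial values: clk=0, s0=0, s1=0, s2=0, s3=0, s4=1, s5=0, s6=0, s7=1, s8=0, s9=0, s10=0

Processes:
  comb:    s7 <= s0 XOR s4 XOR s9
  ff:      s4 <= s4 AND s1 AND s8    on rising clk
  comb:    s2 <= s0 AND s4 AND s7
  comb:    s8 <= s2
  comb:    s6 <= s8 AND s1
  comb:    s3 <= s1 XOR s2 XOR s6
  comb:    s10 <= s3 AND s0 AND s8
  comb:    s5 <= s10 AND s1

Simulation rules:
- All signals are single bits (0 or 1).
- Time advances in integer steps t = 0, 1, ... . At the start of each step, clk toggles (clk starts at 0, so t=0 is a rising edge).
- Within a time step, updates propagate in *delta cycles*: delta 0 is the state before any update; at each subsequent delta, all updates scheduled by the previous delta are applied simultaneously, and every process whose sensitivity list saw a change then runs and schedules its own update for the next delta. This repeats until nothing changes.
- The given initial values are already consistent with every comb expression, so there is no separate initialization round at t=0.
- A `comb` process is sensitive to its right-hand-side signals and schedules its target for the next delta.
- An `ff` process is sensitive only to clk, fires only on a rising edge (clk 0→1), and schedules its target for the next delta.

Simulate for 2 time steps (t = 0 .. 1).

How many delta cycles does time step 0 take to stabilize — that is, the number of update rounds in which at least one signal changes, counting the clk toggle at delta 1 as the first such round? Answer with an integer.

t=0 Δ0: s6=0 s2=0 s0=0 s9=0 clk=0 s3=0 s10=0 s5=0 s8=0 s7=1 s1=0 s4=1
  Δ1: clk:0→1
  Δ2: s4:1→0
  Δ3: s7:1→0
  (3Δ to stable)
t=1 Δ0: s6=0 s2=0 s0=0 s9=0 clk=1 s3=0 s10=0 s5=0 s8=0 s7=0 s1=0 s4=0
  Δ1: clk:1→0
  (1Δ to stable)

3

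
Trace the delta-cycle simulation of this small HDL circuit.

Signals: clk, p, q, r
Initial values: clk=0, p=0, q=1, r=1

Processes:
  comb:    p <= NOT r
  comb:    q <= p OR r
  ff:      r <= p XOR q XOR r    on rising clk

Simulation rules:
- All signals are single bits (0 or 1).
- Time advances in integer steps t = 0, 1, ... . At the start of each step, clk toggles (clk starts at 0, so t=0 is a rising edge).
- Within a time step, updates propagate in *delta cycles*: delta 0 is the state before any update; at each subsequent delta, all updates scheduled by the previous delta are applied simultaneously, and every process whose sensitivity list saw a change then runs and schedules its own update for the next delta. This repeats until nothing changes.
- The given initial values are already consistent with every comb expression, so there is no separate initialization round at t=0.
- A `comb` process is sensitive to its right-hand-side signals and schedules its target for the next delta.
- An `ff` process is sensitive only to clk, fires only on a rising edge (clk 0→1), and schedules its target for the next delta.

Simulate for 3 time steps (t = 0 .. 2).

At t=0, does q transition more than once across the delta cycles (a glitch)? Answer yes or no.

yes

[bits: clk,p,r,q]
t=0: Δ0=0011 Δ1=1011 Δ2=1001 Δ3=1100 Δ4=1101 | 4Δ
t=1: Δ0=1101 Δ1=0101 | 1Δ
t=2: Δ0=0101 Δ1=1101 | 1Δ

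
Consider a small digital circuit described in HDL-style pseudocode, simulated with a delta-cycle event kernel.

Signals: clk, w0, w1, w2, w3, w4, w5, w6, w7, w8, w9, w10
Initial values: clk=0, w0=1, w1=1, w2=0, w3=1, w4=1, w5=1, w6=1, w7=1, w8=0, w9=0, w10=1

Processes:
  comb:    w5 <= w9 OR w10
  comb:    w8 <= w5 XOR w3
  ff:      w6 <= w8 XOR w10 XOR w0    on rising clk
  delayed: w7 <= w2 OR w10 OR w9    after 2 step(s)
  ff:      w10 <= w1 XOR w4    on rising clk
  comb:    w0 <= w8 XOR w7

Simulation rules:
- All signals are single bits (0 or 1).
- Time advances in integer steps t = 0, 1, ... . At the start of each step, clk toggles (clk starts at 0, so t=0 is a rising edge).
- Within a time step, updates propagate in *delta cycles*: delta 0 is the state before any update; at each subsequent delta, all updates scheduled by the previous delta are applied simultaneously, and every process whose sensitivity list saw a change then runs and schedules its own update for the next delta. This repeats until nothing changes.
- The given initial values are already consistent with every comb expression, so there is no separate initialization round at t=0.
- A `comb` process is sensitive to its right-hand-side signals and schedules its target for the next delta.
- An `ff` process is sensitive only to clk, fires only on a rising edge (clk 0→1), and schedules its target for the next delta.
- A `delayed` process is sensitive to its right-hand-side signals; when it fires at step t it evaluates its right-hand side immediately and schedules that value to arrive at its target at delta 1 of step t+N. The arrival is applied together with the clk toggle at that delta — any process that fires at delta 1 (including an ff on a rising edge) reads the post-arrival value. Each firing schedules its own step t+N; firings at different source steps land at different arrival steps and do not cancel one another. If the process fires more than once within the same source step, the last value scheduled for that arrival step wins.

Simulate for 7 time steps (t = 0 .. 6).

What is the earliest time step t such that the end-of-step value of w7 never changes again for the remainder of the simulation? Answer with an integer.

t=0 Δ0: w7=1 w0=1 w5=1 clk=0 w4=1 w8=0 w2=0 w1=1 w10=1 w6=1 w9=0 w3=1
  Δ1: clk:0→1
  Δ2: w10:1→0, w6:1→0
  Δ3: w5:1→0
  Δ4: w8:0→1
  Δ5: w0:1→0
  (5Δ to stable)
t=1 Δ0: w7=1 w0=0 w5=0 clk=1 w4=1 w8=1 w2=0 w1=1 w10=0 w6=0 w9=0 w3=1
  Δ1: clk:1→0
  (1Δ to stable)
t=2 Δ0: w7=1 w0=0 w5=0 clk=0 w4=1 w8=1 w2=0 w1=1 w10=0 w6=0 w9=0 w3=1
  Δ1: w7:1→0, clk:0→1
  Δ2: w0:0→1, w6:0→1
  (2Δ to stable)
t=3 Δ0: w7=0 w0=1 w5=0 clk=1 w4=1 w8=1 w2=0 w1=1 w10=0 w6=1 w9=0 w3=1
  Δ1: clk:1→0
  (1Δ to stable)
t=4 Δ0: w7=0 w0=1 w5=0 clk=0 w4=1 w8=1 w2=0 w1=1 w10=0 w6=1 w9=0 w3=1
  Δ1: clk:0→1
  Δ2: w6:1→0
  (2Δ to stable)
t=5 Δ0: w7=0 w0=1 w5=0 clk=1 w4=1 w8=1 w2=0 w1=1 w10=0 w6=0 w9=0 w3=1
  Δ1: clk:1→0
  (1Δ to stable)
t=6 Δ0: w7=0 w0=1 w5=0 clk=0 w4=1 w8=1 w2=0 w1=1 w10=0 w6=0 w9=0 w3=1
  Δ1: clk:0→1
  (1Δ to stable)

2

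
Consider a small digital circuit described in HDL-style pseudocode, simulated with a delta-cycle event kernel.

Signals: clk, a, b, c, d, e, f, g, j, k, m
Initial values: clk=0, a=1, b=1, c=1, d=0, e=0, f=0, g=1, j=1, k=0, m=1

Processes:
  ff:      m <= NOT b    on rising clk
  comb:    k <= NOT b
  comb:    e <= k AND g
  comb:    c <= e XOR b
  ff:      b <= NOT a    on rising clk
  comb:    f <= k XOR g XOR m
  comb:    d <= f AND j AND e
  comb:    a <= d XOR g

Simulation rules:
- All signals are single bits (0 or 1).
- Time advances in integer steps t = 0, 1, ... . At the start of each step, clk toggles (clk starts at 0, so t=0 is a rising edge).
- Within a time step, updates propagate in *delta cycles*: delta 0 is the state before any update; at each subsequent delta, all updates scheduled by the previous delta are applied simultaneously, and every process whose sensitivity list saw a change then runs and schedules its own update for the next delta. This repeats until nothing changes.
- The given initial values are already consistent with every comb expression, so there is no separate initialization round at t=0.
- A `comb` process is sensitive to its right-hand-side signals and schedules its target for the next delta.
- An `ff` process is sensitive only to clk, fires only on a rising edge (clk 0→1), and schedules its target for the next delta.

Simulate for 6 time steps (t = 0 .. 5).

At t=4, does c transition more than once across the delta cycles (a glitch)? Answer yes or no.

t=0 Δ0: b=1 a=1 f=0 clk=0 d=0 m=1 e=0 c=1 j=1 k=0 g=1
  Δ1: clk:0→1
  Δ2: b:1→0, m:1→0
  Δ3: f:0→1, c:1→0, k:0→1
  Δ4: f:1→0, e:0→1
  Δ5: c:0→1
  (5Δ to stable)
t=1 Δ0: b=0 a=1 f=0 clk=1 d=0 m=0 e=1 c=1 j=1 k=1 g=1
  Δ1: clk:1→0
  (1Δ to stable)
t=2 Δ0: b=0 a=1 f=0 clk=0 d=0 m=0 e=1 c=1 j=1 k=1 g=1
  Δ1: clk:0→1
  Δ2: m:0→1
  Δ3: f:0→1
  Δ4: d:0→1
  Δ5: a:1→0
  (5Δ to stable)
t=3 Δ0: b=0 a=0 f=1 clk=1 d=1 m=1 e=1 c=1 j=1 k=1 g=1
  Δ1: clk:1→0
  (1Δ to stable)
t=4 Δ0: b=0 a=0 f=1 clk=0 d=1 m=1 e=1 c=1 j=1 k=1 g=1
  Δ1: clk:0→1
  Δ2: b:0→1
  Δ3: c:1→0, k:1→0
  Δ4: f:1→0, e:1→0
  Δ5: d:1→0, c:0→1
  Δ6: a:0→1
  (6Δ to stable)
t=5 Δ0: b=1 a=1 f=0 clk=1 d=0 m=1 e=0 c=1 j=1 k=0 g=1
  Δ1: clk:1→0
  (1Δ to stable)

yes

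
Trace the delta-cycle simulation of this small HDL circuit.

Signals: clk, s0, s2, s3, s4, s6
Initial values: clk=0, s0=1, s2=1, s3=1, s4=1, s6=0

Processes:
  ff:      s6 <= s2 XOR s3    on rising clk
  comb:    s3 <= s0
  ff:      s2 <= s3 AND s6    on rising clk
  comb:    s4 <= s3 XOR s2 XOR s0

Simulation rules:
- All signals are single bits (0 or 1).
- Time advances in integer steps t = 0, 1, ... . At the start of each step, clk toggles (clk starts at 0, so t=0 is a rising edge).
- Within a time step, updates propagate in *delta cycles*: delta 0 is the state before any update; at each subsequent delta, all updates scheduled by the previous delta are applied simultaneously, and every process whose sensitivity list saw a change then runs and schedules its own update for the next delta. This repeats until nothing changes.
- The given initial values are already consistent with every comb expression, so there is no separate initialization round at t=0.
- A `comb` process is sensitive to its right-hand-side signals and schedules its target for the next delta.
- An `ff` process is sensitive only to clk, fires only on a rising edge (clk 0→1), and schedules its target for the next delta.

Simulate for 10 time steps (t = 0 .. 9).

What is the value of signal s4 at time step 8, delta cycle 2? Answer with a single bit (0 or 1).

[bits: s0,clk,s6,s3,s2,s4]
t=0: Δ0=100111 Δ1=110111 Δ2=110101 Δ3=110100 | 3Δ
t=1: Δ0=110100 Δ1=100100 | 1Δ
t=2: Δ0=100100 Δ1=110100 Δ2=111100 | 2Δ
t=3: Δ0=111100 Δ1=101100 | 1Δ
t=4: Δ0=101100 Δ1=111100 Δ2=111110 Δ3=111111 | 3Δ
t=5: Δ0=111111 Δ1=101111 | 1Δ
t=6: Δ0=101111 Δ1=111111 Δ2=110111 | 2Δ
t=7: Δ0=110111 Δ1=100111 | 1Δ
t=8: Δ0=100111 Δ1=110111 Δ2=110101 Δ3=110100 | 3Δ
t=9: Δ0=110100 Δ1=100100 | 1Δ

1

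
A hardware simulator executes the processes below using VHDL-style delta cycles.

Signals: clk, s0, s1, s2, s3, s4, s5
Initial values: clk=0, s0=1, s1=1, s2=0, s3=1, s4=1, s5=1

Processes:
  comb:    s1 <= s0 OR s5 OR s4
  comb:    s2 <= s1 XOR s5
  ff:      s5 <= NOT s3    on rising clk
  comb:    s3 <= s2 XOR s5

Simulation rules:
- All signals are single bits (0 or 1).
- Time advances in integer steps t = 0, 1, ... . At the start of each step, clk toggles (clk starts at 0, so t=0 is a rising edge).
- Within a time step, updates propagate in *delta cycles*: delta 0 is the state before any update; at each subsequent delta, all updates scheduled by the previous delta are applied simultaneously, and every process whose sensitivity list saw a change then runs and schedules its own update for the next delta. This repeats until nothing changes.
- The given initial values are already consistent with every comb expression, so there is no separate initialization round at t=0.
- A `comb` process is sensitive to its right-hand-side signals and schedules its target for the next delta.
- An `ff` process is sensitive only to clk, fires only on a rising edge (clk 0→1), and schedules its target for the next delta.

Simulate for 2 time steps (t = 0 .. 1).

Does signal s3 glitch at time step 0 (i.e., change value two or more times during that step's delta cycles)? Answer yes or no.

yes

t=0 Δ0: s1=1 s3=1 s4=1 clk=0 s2=0 s5=1 s0=1
  Δ1: clk:0→1
  Δ2: s5:1→0
  Δ3: s3:1→0, s2:0→1
  Δ4: s3:0→1
  (4Δ to stable)
t=1 Δ0: s1=1 s3=1 s4=1 clk=1 s2=1 s5=0 s0=1
  Δ1: clk:1→0
  (1Δ to stable)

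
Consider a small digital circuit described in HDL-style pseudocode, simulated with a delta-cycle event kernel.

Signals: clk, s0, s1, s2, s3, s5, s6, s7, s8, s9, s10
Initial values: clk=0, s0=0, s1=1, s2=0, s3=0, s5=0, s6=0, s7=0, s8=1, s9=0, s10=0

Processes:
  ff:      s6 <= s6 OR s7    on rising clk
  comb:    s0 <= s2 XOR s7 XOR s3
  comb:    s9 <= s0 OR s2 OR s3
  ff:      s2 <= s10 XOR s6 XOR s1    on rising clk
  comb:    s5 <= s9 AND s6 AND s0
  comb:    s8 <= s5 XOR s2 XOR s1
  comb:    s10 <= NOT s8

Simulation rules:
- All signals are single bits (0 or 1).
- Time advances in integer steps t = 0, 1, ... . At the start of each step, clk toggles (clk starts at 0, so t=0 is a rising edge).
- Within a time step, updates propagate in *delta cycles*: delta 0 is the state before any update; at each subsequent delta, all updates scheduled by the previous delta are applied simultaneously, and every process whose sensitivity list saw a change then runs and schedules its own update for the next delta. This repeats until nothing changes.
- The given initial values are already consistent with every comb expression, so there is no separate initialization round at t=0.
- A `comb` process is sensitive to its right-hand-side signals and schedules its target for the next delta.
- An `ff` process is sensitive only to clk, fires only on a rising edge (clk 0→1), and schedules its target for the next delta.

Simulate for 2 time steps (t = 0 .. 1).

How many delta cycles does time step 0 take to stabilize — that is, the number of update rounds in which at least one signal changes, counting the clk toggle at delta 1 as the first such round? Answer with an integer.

t0.Δ0 s8=1 s0=0 s1=1 s7=0 clk=0 s3=0 s6=0 s5=0 s9=0 s10=0 s2=0
t0.Δ1 s8=1 s0=0 s1=1 s7=0 clk=1 s3=0 s6=0 s5=0 s9=0 s10=0 s2=0
t0.Δ2 s8=1 s0=0 s1=1 s7=0 clk=1 s3=0 s6=0 s5=0 s9=0 s10=0 s2=1
t0.Δ3 s8=0 s0=1 s1=1 s7=0 clk=1 s3=0 s6=0 s5=0 s9=1 s10=0 s2=1
t0.Δ4 s8=0 s0=1 s1=1 s7=0 clk=1 s3=0 s6=0 s5=0 s9=1 s10=1 s2=1
t1.Δ0 s8=0 s0=1 s1=1 s7=0 clk=1 s3=0 s6=0 s5=0 s9=1 s10=1 s2=1
t1.Δ1 s8=0 s0=1 s1=1 s7=0 clk=0 s3=0 s6=0 s5=0 s9=1 s10=1 s2=1

4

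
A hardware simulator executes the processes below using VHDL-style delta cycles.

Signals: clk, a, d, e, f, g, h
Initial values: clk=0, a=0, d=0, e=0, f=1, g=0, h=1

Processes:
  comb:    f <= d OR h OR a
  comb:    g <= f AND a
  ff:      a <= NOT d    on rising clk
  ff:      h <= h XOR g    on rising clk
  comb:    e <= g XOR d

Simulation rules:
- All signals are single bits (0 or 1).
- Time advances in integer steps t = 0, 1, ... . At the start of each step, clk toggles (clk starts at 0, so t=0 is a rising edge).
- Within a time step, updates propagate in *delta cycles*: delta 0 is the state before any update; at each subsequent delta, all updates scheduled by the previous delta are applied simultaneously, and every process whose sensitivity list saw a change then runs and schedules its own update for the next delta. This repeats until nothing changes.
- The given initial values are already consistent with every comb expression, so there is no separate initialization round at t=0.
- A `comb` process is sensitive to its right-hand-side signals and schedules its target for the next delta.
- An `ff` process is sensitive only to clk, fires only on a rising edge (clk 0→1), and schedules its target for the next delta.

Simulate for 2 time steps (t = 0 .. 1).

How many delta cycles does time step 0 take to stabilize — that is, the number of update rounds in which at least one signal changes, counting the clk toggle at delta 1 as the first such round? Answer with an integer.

4

[bits: f,d,clk,h,e,g,a]
t=0: Δ0=1001000 Δ1=1011000 Δ2=1011001 Δ3=1011011 Δ4=1011111 | 4Δ
t=1: Δ0=1011111 Δ1=1001111 | 1Δ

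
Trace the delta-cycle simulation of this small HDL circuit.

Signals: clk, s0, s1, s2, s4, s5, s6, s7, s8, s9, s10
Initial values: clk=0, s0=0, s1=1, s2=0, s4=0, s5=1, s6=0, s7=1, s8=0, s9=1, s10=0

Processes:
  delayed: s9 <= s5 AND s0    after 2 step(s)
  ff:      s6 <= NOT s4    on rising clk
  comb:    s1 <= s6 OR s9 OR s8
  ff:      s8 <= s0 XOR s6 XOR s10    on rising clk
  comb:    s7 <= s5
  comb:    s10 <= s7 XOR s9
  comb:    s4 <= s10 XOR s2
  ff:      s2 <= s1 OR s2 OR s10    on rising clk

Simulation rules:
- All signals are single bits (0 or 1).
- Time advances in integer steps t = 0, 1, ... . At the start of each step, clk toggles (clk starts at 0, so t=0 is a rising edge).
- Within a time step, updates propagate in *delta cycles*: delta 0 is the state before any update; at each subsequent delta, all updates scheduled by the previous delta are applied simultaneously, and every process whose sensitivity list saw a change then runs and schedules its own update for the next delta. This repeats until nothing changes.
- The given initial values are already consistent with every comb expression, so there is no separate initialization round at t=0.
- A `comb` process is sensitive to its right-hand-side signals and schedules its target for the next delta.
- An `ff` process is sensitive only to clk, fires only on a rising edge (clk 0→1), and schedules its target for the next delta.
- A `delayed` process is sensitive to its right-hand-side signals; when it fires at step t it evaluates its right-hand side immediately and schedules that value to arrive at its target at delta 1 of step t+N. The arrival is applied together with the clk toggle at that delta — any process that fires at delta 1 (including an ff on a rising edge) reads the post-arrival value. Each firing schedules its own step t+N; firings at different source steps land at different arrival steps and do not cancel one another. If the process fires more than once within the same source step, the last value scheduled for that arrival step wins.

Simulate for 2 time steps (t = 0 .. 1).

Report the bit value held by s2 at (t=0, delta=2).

1

t=0 Δ0: s0=0 s9=1 s2=0 s8=0 clk=0 s7=1 s5=1 s1=1 s4=0 s6=0 s10=0
  Δ1: clk:0→1
  Δ2: s2:0→1, s6:0→1
  Δ3: s4:0→1
  (3Δ to stable)
t=1 Δ0: s0=0 s9=1 s2=1 s8=0 clk=1 s7=1 s5=1 s1=1 s4=1 s6=1 s10=0
  Δ1: clk:1→0
  (1Δ to stable)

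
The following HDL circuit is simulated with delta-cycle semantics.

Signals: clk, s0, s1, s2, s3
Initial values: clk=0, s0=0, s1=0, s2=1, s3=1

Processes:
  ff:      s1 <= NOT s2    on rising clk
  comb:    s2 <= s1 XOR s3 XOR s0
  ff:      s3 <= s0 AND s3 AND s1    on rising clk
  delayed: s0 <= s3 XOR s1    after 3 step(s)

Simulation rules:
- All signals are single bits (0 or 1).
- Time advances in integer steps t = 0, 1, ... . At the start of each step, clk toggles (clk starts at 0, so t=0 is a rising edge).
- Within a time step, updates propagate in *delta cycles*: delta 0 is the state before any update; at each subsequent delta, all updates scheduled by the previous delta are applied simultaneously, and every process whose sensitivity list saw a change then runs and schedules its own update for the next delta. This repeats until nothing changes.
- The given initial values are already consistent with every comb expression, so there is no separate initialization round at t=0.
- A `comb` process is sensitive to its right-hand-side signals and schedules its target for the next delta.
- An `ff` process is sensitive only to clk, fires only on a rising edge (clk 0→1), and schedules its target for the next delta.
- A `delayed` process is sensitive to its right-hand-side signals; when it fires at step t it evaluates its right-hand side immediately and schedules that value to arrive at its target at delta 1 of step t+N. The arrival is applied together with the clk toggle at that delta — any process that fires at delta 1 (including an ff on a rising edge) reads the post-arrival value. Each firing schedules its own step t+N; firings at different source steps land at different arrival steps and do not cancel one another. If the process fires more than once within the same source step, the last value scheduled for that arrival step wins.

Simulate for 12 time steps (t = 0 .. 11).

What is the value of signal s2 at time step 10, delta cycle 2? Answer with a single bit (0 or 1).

[bits: s1,s0,clk,s3,s2]
t=0: Δ0=00011 Δ1=00111 Δ2=00101 Δ3=00100 | 3Δ
t=1: Δ0=00100 Δ1=00000 | 1Δ
t=2: Δ0=00000 Δ1=00100 Δ2=10100 Δ3=10101 | 3Δ
t=3: Δ0=10101 Δ1=10001 | 1Δ
t=4: Δ0=10001 Δ1=10101 Δ2=00101 Δ3=00100 | 3Δ
t=5: Δ0=00100 Δ1=01000 Δ2=01001 | 2Δ
t=6: Δ0=01001 Δ1=01101 | 1Δ
t=7: Δ0=01101 Δ1=00001 Δ2=00000 | 2Δ
t=8: Δ0=00000 Δ1=00100 Δ2=10100 Δ3=10101 | 3Δ
t=9: Δ0=10101 Δ1=10001 | 1Δ
t=10: Δ0=10001 Δ1=10101 Δ2=00101 Δ3=00100 | 3Δ
t=11: Δ0=00100 Δ1=01000 Δ2=01001 | 2Δ

1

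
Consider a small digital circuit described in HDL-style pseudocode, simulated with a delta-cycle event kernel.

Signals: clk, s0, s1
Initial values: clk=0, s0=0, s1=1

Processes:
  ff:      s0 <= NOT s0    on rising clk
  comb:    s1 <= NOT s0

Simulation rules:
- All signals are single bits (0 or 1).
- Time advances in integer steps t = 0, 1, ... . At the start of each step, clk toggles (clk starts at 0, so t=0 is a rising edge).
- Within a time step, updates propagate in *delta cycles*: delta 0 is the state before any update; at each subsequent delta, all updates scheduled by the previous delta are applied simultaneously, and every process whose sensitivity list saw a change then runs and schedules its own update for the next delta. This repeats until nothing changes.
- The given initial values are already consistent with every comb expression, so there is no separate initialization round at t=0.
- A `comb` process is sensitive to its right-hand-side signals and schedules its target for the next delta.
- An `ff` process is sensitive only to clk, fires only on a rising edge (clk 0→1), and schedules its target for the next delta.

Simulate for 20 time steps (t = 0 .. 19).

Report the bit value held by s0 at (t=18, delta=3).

t=0 Δ0: clk=0 s1=1 s0=0
  Δ1: clk:0→1
  Δ2: s0:0→1
  Δ3: s1:1→0
  (3Δ to stable)
t=1 Δ0: clk=1 s1=0 s0=1
  Δ1: clk:1→0
  (1Δ to stable)
t=2 Δ0: clk=0 s1=0 s0=1
  Δ1: clk:0→1
  Δ2: s0:1→0
  Δ3: s1:0→1
  (3Δ to stable)
t=3 Δ0: clk=1 s1=1 s0=0
  Δ1: clk:1→0
  (1Δ to stable)
t=4 Δ0: clk=0 s1=1 s0=0
  Δ1: clk:0→1
  Δ2: s0:0→1
  Δ3: s1:1→0
  (3Δ to stable)
t=5 Δ0: clk=1 s1=0 s0=1
  Δ1: clk:1→0
  (1Δ to stable)
t=6 Δ0: clk=0 s1=0 s0=1
  Δ1: clk:0→1
  Δ2: s0:1→0
  Δ3: s1:0→1
  (3Δ to stable)
t=7 Δ0: clk=1 s1=1 s0=0
  Δ1: clk:1→0
  (1Δ to stable)
t=8 Δ0: clk=0 s1=1 s0=0
  Δ1: clk:0→1
  Δ2: s0:0→1
  Δ3: s1:1→0
  (3Δ to stable)
t=9 Δ0: clk=1 s1=0 s0=1
  Δ1: clk:1→0
  (1Δ to stable)
t=10 Δ0: clk=0 s1=0 s0=1
  Δ1: clk:0→1
  Δ2: s0:1→0
  Δ3: s1:0→1
  (3Δ to stable)
t=11 Δ0: clk=1 s1=1 s0=0
  Δ1: clk:1→0
  (1Δ to stable)
t=12 Δ0: clk=0 s1=1 s0=0
  Δ1: clk:0→1
  Δ2: s0:0→1
  Δ3: s1:1→0
  (3Δ to stable)
t=13 Δ0: clk=1 s1=0 s0=1
  Δ1: clk:1→0
  (1Δ to stable)
t=14 Δ0: clk=0 s1=0 s0=1
  Δ1: clk:0→1
  Δ2: s0:1→0
  Δ3: s1:0→1
  (3Δ to stable)
t=15 Δ0: clk=1 s1=1 s0=0
  Δ1: clk:1→0
  (1Δ to stable)
t=16 Δ0: clk=0 s1=1 s0=0
  Δ1: clk:0→1
  Δ2: s0:0→1
  Δ3: s1:1→0
  (3Δ to stable)
t=17 Δ0: clk=1 s1=0 s0=1
  Δ1: clk:1→0
  (1Δ to stable)
t=18 Δ0: clk=0 s1=0 s0=1
  Δ1: clk:0→1
  Δ2: s0:1→0
  Δ3: s1:0→1
  (3Δ to stable)
t=19 Δ0: clk=1 s1=1 s0=0
  Δ1: clk:1→0
  (1Δ to stable)

0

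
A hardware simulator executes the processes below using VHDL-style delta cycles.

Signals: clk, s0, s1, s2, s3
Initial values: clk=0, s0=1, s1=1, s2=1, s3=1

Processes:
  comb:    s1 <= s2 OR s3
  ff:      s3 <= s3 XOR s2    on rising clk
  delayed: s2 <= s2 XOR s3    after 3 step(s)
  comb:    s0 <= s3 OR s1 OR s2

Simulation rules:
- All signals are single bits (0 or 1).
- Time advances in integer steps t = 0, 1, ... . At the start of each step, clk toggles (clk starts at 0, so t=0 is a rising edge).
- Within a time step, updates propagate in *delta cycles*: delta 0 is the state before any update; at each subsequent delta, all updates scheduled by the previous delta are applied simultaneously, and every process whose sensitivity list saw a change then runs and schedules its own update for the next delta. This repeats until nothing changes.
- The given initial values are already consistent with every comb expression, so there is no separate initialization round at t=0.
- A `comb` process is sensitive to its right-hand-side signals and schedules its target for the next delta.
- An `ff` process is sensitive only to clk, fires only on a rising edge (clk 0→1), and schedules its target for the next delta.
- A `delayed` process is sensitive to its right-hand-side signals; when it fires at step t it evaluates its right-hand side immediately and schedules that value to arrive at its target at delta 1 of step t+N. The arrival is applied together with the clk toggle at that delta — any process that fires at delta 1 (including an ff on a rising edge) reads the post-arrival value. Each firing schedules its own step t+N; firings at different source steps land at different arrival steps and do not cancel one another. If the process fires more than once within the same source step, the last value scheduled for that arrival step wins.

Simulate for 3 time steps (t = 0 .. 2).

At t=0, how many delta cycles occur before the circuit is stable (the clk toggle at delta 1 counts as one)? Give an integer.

2

[bits: s0,clk,s2,s1,s3]
t=0: Δ0=10111 Δ1=11111 Δ2=11110 | 2Δ
t=1: Δ0=11110 Δ1=10110 | 1Δ
t=2: Δ0=10110 Δ1=11110 Δ2=11111 | 2Δ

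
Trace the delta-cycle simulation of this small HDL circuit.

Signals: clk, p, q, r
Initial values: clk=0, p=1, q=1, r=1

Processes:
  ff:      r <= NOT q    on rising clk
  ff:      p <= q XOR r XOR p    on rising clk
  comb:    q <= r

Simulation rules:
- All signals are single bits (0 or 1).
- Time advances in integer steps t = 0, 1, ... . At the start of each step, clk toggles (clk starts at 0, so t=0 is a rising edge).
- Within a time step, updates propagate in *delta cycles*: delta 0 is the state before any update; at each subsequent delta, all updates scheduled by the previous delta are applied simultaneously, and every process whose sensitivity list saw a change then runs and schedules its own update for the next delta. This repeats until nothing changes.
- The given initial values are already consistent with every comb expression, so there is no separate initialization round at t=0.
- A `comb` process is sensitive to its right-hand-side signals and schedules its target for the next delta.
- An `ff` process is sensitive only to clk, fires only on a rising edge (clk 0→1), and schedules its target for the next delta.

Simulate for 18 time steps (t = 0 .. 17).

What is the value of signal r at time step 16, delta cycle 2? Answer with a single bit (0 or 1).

0

t0.Δ0 clk=0 q=1 p=1 r=1
t0.Δ1 clk=1 q=1 p=1 r=1
t0.Δ2 clk=1 q=1 p=1 r=0
t0.Δ3 clk=1 q=0 p=1 r=0
t1.Δ0 clk=1 q=0 p=1 r=0
t1.Δ1 clk=0 q=0 p=1 r=0
t2.Δ0 clk=0 q=0 p=1 r=0
t2.Δ1 clk=1 q=0 p=1 r=0
t2.Δ2 clk=1 q=0 p=1 r=1
t2.Δ3 clk=1 q=1 p=1 r=1
t3.Δ0 clk=1 q=1 p=1 r=1
t3.Δ1 clk=0 q=1 p=1 r=1
t4.Δ0 clk=0 q=1 p=1 r=1
t4.Δ1 clk=1 q=1 p=1 r=1
t4.Δ2 clk=1 q=1 p=1 r=0
t4.Δ3 clk=1 q=0 p=1 r=0
t5.Δ0 clk=1 q=0 p=1 r=0
t5.Δ1 clk=0 q=0 p=1 r=0
t6.Δ0 clk=0 q=0 p=1 r=0
t6.Δ1 clk=1 q=0 p=1 r=0
t6.Δ2 clk=1 q=0 p=1 r=1
t6.Δ3 clk=1 q=1 p=1 r=1
t7.Δ0 clk=1 q=1 p=1 r=1
t7.Δ1 clk=0 q=1 p=1 r=1
t8.Δ0 clk=0 q=1 p=1 r=1
t8.Δ1 clk=1 q=1 p=1 r=1
t8.Δ2 clk=1 q=1 p=1 r=0
t8.Δ3 clk=1 q=0 p=1 r=0
t9.Δ0 clk=1 q=0 p=1 r=0
t9.Δ1 clk=0 q=0 p=1 r=0
t10.Δ0 clk=0 q=0 p=1 r=0
t10.Δ1 clk=1 q=0 p=1 r=0
t10.Δ2 clk=1 q=0 p=1 r=1
t10.Δ3 clk=1 q=1 p=1 r=1
t11.Δ0 clk=1 q=1 p=1 r=1
t11.Δ1 clk=0 q=1 p=1 r=1
t12.Δ0 clk=0 q=1 p=1 r=1
t12.Δ1 clk=1 q=1 p=1 r=1
t12.Δ2 clk=1 q=1 p=1 r=0
t12.Δ3 clk=1 q=0 p=1 r=0
t13.Δ0 clk=1 q=0 p=1 r=0
t13.Δ1 clk=0 q=0 p=1 r=0
t14.Δ0 clk=0 q=0 p=1 r=0
t14.Δ1 clk=1 q=0 p=1 r=0
t14.Δ2 clk=1 q=0 p=1 r=1
t14.Δ3 clk=1 q=1 p=1 r=1
t15.Δ0 clk=1 q=1 p=1 r=1
t15.Δ1 clk=0 q=1 p=1 r=1
t16.Δ0 clk=0 q=1 p=1 r=1
t16.Δ1 clk=1 q=1 p=1 r=1
t16.Δ2 clk=1 q=1 p=1 r=0
t16.Δ3 clk=1 q=0 p=1 r=0
t17.Δ0 clk=1 q=0 p=1 r=0
t17.Δ1 clk=0 q=0 p=1 r=0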